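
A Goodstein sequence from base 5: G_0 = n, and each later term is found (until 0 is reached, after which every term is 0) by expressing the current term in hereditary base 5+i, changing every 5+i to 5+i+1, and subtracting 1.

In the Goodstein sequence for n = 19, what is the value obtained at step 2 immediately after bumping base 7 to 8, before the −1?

i=0: 19 = 3·5 + 4 (b=5); 5→6: 3·6 + 4 = 22; 22−1 = 21
i=1: 21 = 3·6 + 3 (b=6); 6→7: 3·7 + 3 = 24; 24−1 = 23
i=2: 23 = 3·7 + 2 (b=7); 7→8: 3·8 + 2 = 26; 26−1 = 25

26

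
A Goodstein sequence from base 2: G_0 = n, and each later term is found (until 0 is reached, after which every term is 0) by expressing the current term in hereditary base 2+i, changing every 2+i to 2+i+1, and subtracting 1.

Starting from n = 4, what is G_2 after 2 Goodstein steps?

41

G_0 = 4. HB_2(4) = 2^2. Bump = 27. G_1 = 26.
G_1 = 26. HB_3(26) = 2·3^2 + 2·3 + 2. Bump = 42. G_2 = 41.
G_2 = 41. HB_4(41) = 2·4^2 + 2·4 + 1. Bump = 61. G_3 = 60.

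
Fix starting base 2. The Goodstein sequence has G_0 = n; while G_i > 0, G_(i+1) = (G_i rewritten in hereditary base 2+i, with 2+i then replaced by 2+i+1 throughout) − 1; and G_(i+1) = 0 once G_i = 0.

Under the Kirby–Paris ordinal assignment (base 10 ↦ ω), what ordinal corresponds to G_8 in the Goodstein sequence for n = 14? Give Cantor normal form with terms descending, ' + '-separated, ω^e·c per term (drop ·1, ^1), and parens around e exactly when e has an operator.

ω^(ω + 1) + ω^5·5 + ω^4·5 + ω^3·5 + ω^2·5 + ω·5 + 1

(0) 14|_2 = 2^(2 + 1) + 2^2 + 2 ↦ 3^(3 + 1) + 3^3 + 3|_3 = 111 ⇒ 110
(1) 110|_3 = 3^(3 + 1) + 3^3 + 2 ↦ 4^(4 + 1) + 4^4 + 2|_4 = 1282 ⇒ 1281
(2) 1281|_4 = 4^(4 + 1) + 4^4 + 1 ↦ 5^(5 + 1) + 5^5 + 1|_5 = 18751 ⇒ 18750
(3) 18750|_5 = 5^(5 + 1) + 5^5 ↦ 6^(6 + 1) + 6^6|_6 = 326592 ⇒ 326591
(4) 326591|_6 = 6^(6 + 1) + 5·6^5 + 5·6^4 + 5·6^3 + 5·6^2 + 5·6 + 5 ↦ 7^(7 + 1) + 5·7^5 + 5·7^4 + 5·7^3 + 5·7^2 + 5·7 + 5|_7 = 5862841 ⇒ 5862840
(5) 5862840|_7 = 7^(7 + 1) + 5·7^5 + 5·7^4 + 5·7^3 + 5·7^2 + 5·7 + 4 ↦ 8^(8 + 1) + 5·8^5 + 5·8^4 + 5·8^3 + 5·8^2 + 5·8 + 4|_8 = 134404972 ⇒ 134404971
(6) 134404971|_8 = 8^(8 + 1) + 5·8^5 + 5·8^4 + 5·8^3 + 5·8^2 + 5·8 + 3 ↦ 9^(9 + 1) + 5·9^5 + 5·9^4 + 5·9^3 + 5·9^2 + 5·9 + 3|_9 = 3487116549 ⇒ 3487116548
(7) 3487116548|_9 = 9^(9 + 1) + 5·9^5 + 5·9^4 + 5·9^3 + 5·9^2 + 5·9 + 2 ↦ 10^(10 + 1) + 5·10^5 + 5·10^4 + 5·10^3 + 5·10^2 + 5·10 + 2|_10 = 100000555552 ⇒ 100000555551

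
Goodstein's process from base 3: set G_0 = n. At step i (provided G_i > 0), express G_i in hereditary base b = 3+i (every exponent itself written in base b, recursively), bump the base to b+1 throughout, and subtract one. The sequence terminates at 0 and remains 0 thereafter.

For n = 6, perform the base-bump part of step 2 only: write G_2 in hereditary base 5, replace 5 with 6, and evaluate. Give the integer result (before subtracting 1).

8

G_0=6  [base 3] 2·3  →[3↦4]→  2·4 = 8  −1 ⇒ G_1=7
G_1=7  [base 4] 4 + 3  →[4↦5]→  5 + 3 = 8  −1 ⇒ G_2=7
G_2=7  [base 5] 5 + 2  →[5↦6]→  6 + 2 = 8  −1 ⇒ G_3=7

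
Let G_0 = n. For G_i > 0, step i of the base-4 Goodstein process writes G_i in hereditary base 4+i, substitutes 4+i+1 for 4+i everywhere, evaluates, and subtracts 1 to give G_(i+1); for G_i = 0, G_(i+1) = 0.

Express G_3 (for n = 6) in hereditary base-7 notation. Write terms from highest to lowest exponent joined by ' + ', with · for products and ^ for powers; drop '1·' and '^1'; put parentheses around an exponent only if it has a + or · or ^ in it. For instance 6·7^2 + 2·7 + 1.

G_0 = 6. HB_4(6) = 4 + 2. Bump = 7. G_1 = 6.
G_1 = 6. HB_5(6) = 5 + 1. Bump = 7. G_2 = 6.
G_2 = 6. HB_6(6) = 6. Bump = 7. G_3 = 6.
G_3 = 6. HB_7(6) = 6. Bump = 6. G_4 = 5.

6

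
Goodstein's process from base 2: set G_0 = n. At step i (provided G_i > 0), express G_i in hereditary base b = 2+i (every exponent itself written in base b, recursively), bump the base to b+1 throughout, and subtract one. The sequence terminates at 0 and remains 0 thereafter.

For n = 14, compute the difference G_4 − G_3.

307841

i=0: 14 = 2^(2 + 1) + 2^2 + 2 (b=2); 2→3: 3^(3 + 1) + 3^3 + 3 = 111; 111−1 = 110
i=1: 110 = 3^(3 + 1) + 3^3 + 2 (b=3); 3→4: 4^(4 + 1) + 4^4 + 2 = 1282; 1282−1 = 1281
i=2: 1281 = 4^(4 + 1) + 4^4 + 1 (b=4); 4→5: 5^(5 + 1) + 5^5 + 1 = 18751; 18751−1 = 18750
i=3: 18750 = 5^(5 + 1) + 5^5 (b=5); 5→6: 6^(6 + 1) + 6^6 = 326592; 326592−1 = 326591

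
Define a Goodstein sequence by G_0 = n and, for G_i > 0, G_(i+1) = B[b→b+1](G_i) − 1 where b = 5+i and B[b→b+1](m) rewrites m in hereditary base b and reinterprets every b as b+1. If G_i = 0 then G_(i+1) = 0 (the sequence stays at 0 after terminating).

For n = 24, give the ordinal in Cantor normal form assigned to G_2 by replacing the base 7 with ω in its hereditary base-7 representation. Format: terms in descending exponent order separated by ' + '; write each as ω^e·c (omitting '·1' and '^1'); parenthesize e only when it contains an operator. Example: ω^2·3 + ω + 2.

ω·4 + 2

G_0 = 24. HB_5(24) = 4·5 + 4. Bump = 28. G_1 = 27.
G_1 = 27. HB_6(27) = 4·6 + 3. Bump = 31. G_2 = 30.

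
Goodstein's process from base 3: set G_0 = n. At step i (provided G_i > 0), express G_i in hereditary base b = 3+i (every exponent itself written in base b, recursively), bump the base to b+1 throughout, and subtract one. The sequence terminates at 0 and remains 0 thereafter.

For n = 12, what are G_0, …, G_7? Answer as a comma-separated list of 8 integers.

12, 19, 27, 37, 49, 63, 69, 75

(0) 12|_3 = 3^2 + 3 ↦ 4^2 + 4|_4 = 20 ⇒ 19
(1) 19|_4 = 4^2 + 3 ↦ 5^2 + 3|_5 = 28 ⇒ 27
(2) 27|_5 = 5^2 + 2 ↦ 6^2 + 2|_6 = 38 ⇒ 37
(3) 37|_6 = 6^2 + 1 ↦ 7^2 + 1|_7 = 50 ⇒ 49
(4) 49|_7 = 7^2 ↦ 8^2|_8 = 64 ⇒ 63
(5) 63|_8 = 7·8 + 7 ↦ 7·9 + 7|_9 = 70 ⇒ 69
(6) 69|_9 = 7·9 + 6 ↦ 7·10 + 6|_10 = 76 ⇒ 75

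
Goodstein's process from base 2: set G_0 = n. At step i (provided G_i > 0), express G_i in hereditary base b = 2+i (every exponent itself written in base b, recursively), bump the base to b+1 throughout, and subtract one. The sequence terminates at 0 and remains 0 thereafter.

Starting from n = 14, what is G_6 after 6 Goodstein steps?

134404971

(0) 14|_2 = 2^(2 + 1) + 2^2 + 2 ↦ 3^(3 + 1) + 3^3 + 3|_3 = 111 ⇒ 110
(1) 110|_3 = 3^(3 + 1) + 3^3 + 2 ↦ 4^(4 + 1) + 4^4 + 2|_4 = 1282 ⇒ 1281
(2) 1281|_4 = 4^(4 + 1) + 4^4 + 1 ↦ 5^(5 + 1) + 5^5 + 1|_5 = 18751 ⇒ 18750
(3) 18750|_5 = 5^(5 + 1) + 5^5 ↦ 6^(6 + 1) + 6^6|_6 = 326592 ⇒ 326591
(4) 326591|_6 = 6^(6 + 1) + 5·6^5 + 5·6^4 + 5·6^3 + 5·6^2 + 5·6 + 5 ↦ 7^(7 + 1) + 5·7^5 + 5·7^4 + 5·7^3 + 5·7^2 + 5·7 + 5|_7 = 5862841 ⇒ 5862840
(5) 5862840|_7 = 7^(7 + 1) + 5·7^5 + 5·7^4 + 5·7^3 + 5·7^2 + 5·7 + 4 ↦ 8^(8 + 1) + 5·8^5 + 5·8^4 + 5·8^3 + 5·8^2 + 5·8 + 4|_8 = 134404972 ⇒ 134404971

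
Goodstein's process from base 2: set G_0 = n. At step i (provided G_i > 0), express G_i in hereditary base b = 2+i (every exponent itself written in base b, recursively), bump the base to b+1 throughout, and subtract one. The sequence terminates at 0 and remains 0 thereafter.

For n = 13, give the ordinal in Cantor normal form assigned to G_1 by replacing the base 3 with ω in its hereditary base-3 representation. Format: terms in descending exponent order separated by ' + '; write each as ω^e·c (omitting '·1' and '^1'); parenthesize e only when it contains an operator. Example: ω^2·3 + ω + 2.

ω^(ω + 1) + ω^ω

base 2: 13 = 2^(2 + 1) + 2^2 + 1; at 3: 3^(3 + 1) + 3^3 + 1 = 109; next = 108
base 3: 108 = 3^(3 + 1) + 3^3; at 4: 4^(4 + 1) + 4^4 = 1280; next = 1279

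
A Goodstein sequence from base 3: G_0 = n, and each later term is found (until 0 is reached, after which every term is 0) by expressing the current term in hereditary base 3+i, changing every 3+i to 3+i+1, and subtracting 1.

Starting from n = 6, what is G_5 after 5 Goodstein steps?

7

i=0: 6 = 2·3 (b=3); 3→4: 2·4 = 8; 8−1 = 7
i=1: 7 = 4 + 3 (b=4); 4→5: 5 + 3 = 8; 8−1 = 7
i=2: 7 = 5 + 2 (b=5); 5→6: 6 + 2 = 8; 8−1 = 7
i=3: 7 = 6 + 1 (b=6); 6→7: 7 + 1 = 8; 8−1 = 7
i=4: 7 = 7 (b=7); 7→8: 8 = 8; 8−1 = 7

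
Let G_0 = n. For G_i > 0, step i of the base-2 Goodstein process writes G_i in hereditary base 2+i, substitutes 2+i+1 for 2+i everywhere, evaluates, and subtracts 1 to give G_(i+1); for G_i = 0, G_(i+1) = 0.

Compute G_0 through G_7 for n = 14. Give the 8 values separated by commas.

14, 110, 1281, 18750, 326591, 5862840, 134404971, 3487116548

14 —HB2→ 2^(2 + 1) + 2^2 + 2 —bump→ 3^(3 + 1) + 3^3 + 3 = 111 —(−1)→ 110
110 —HB3→ 3^(3 + 1) + 3^3 + 2 —bump→ 4^(4 + 1) + 4^4 + 2 = 1282 —(−1)→ 1281
1281 —HB4→ 4^(4 + 1) + 4^4 + 1 —bump→ 5^(5 + 1) + 5^5 + 1 = 18751 —(−1)→ 18750
18750 —HB5→ 5^(5 + 1) + 5^5 —bump→ 6^(6 + 1) + 6^6 = 326592 —(−1)→ 326591
326591 —HB6→ 6^(6 + 1) + 5·6^5 + 5·6^4 + 5·6^3 + 5·6^2 + 5·6 + 5 —bump→ 7^(7 + 1) + 5·7^5 + 5·7^4 + 5·7^3 + 5·7^2 + 5·7 + 5 = 5862841 —(−1)→ 5862840
5862840 —HB7→ 7^(7 + 1) + 5·7^5 + 5·7^4 + 5·7^3 + 5·7^2 + 5·7 + 4 —bump→ 8^(8 + 1) + 5·8^5 + 5·8^4 + 5·8^3 + 5·8^2 + 5·8 + 4 = 134404972 —(−1)→ 134404971
134404971 —HB8→ 8^(8 + 1) + 5·8^5 + 5·8^4 + 5·8^3 + 5·8^2 + 5·8 + 3 —bump→ 9^(9 + 1) + 5·9^5 + 5·9^4 + 5·9^3 + 5·9^2 + 5·9 + 3 = 3487116549 —(−1)→ 3487116548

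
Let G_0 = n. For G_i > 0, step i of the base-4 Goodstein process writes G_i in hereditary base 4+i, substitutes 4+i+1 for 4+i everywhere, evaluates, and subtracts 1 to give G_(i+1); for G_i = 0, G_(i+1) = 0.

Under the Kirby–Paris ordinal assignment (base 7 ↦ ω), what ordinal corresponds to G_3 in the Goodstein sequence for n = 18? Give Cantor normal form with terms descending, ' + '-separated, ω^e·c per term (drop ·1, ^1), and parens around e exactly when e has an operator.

step 0: 18 = 4^2 + 2; sub 5 for 4: 5^2 + 2; = 27; G_1 = 27−1 = 26
step 1: 26 = 5^2 + 1; sub 6 for 5: 6^2 + 1; = 37; G_2 = 37−1 = 36
step 2: 36 = 6^2; sub 7 for 6: 7^2; = 49; G_3 = 49−1 = 48
step 3: 48 = 6·7 + 6; sub 8 for 7: 6·8 + 6; = 54; G_4 = 54−1 = 53

ω·6 + 6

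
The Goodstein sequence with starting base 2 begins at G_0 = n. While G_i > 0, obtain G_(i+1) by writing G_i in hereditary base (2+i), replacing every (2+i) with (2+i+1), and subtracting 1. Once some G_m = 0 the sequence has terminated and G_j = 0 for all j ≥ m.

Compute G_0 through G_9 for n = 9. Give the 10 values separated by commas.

9, 81, 1023, 9842, 140743, 2471826, 50333399, 1162263921, 30000003325, 855935016215

(0) 9|_2 = 2^(2 + 1) + 1 ↦ 3^(3 + 1) + 1|_3 = 82 ⇒ 81
(1) 81|_3 = 3^(3 + 1) ↦ 4^(4 + 1)|_4 = 1024 ⇒ 1023
(2) 1023|_4 = 3·4^4 + 3·4^3 + 3·4^2 + 3·4 + 3 ↦ 3·5^5 + 3·5^3 + 3·5^2 + 3·5 + 3|_5 = 9843 ⇒ 9842
(3) 9842|_5 = 3·5^5 + 3·5^3 + 3·5^2 + 3·5 + 2 ↦ 3·6^6 + 3·6^3 + 3·6^2 + 3·6 + 2|_6 = 140744 ⇒ 140743
(4) 140743|_6 = 3·6^6 + 3·6^3 + 3·6^2 + 3·6 + 1 ↦ 3·7^7 + 3·7^3 + 3·7^2 + 3·7 + 1|_7 = 2471827 ⇒ 2471826
(5) 2471826|_7 = 3·7^7 + 3·7^3 + 3·7^2 + 3·7 ↦ 3·8^8 + 3·8^3 + 3·8^2 + 3·8|_8 = 50333400 ⇒ 50333399
(6) 50333399|_8 = 3·8^8 + 3·8^3 + 3·8^2 + 2·8 + 7 ↦ 3·9^9 + 3·9^3 + 3·9^2 + 2·9 + 7|_9 = 1162263922 ⇒ 1162263921
(7) 1162263921|_9 = 3·9^9 + 3·9^3 + 3·9^2 + 2·9 + 6 ↦ 3·10^10 + 3·10^3 + 3·10^2 + 2·10 + 6|_10 = 30000003326 ⇒ 30000003325
(8) 30000003325|_10 = 3·10^10 + 3·10^3 + 3·10^2 + 2·10 + 5 ↦ 3·11^11 + 3·11^3 + 3·11^2 + 2·11 + 5|_11 = 855935016216 ⇒ 855935016215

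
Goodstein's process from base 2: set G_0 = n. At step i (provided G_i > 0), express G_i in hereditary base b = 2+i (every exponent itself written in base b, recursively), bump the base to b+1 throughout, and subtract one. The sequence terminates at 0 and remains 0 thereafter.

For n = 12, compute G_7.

3486784574

12 —HB2→ 2^(2 + 1) + 2^2 —bump→ 3^(3 + 1) + 3^3 = 108 —(−1)→ 107
107 —HB3→ 3^(3 + 1) + 2·3^2 + 2·3 + 2 —bump→ 4^(4 + 1) + 2·4^2 + 2·4 + 2 = 1066 —(−1)→ 1065
1065 —HB4→ 4^(4 + 1) + 2·4^2 + 2·4 + 1 —bump→ 5^(5 + 1) + 2·5^2 + 2·5 + 1 = 15686 —(−1)→ 15685
15685 —HB5→ 5^(5 + 1) + 2·5^2 + 2·5 —bump→ 6^(6 + 1) + 2·6^2 + 2·6 = 280020 —(−1)→ 280019
280019 —HB6→ 6^(6 + 1) + 2·6^2 + 6 + 5 —bump→ 7^(7 + 1) + 2·7^2 + 7 + 5 = 5764911 —(−1)→ 5764910
5764910 —HB7→ 7^(7 + 1) + 2·7^2 + 7 + 4 —bump→ 8^(8 + 1) + 2·8^2 + 8 + 4 = 134217868 —(−1)→ 134217867
134217867 —HB8→ 8^(8 + 1) + 2·8^2 + 8 + 3 —bump→ 9^(9 + 1) + 2·9^2 + 9 + 3 = 3486784575 —(−1)→ 3486784574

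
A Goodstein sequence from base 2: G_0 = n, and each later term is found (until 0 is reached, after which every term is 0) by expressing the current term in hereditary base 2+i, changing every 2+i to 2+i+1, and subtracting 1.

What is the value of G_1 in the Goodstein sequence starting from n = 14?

110

14 —HB2→ 2^(2 + 1) + 2^2 + 2 —bump→ 3^(3 + 1) + 3^3 + 3 = 111 —(−1)→ 110
110 —HB3→ 3^(3 + 1) + 3^3 + 2 —bump→ 4^(4 + 1) + 4^4 + 2 = 1282 —(−1)→ 1281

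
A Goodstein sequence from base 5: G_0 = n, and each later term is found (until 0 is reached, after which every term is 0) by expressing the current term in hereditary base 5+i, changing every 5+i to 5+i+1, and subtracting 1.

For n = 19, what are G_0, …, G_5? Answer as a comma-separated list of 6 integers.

19, 21, 23, 25, 27, 29

i=0: 19 = 3·5 + 4 (b=5); 5→6: 3·6 + 4 = 22; 22−1 = 21
i=1: 21 = 3·6 + 3 (b=6); 6→7: 3·7 + 3 = 24; 24−1 = 23
i=2: 23 = 3·7 + 2 (b=7); 7→8: 3·8 + 2 = 26; 26−1 = 25
i=3: 25 = 3·8 + 1 (b=8); 8→9: 3·9 + 1 = 28; 28−1 = 27
i=4: 27 = 3·9 (b=9); 9→10: 3·10 = 30; 30−1 = 29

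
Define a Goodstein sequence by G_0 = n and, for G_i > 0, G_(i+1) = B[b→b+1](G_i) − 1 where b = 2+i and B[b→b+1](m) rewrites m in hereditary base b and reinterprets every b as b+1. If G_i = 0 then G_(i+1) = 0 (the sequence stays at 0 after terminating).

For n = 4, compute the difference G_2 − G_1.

(0) 4|_2 = 2^2 ↦ 3^3|_3 = 27 ⇒ 26
(1) 26|_3 = 2·3^2 + 2·3 + 2 ↦ 2·4^2 + 2·4 + 2|_4 = 42 ⇒ 41

15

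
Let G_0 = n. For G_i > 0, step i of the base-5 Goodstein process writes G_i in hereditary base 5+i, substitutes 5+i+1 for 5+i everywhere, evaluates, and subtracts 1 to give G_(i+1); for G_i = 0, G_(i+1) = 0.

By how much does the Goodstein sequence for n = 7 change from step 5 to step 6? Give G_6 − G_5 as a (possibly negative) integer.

[0] 7 ≡ 5 + 2 (base 5). Lift 6: 8. −1: 7.
[1] 7 ≡ 6 + 1 (base 6). Lift 7: 8. −1: 7.
[2] 7 ≡ 7 (base 7). Lift 8: 8. −1: 7.
[3] 7 ≡ 7 (base 8). Lift 9: 7. −1: 6.
[4] 6 ≡ 6 (base 9). Lift 10: 6. −1: 5.
[5] 5 ≡ 5 (base 10). Lift 11: 5. −1: 4.

-1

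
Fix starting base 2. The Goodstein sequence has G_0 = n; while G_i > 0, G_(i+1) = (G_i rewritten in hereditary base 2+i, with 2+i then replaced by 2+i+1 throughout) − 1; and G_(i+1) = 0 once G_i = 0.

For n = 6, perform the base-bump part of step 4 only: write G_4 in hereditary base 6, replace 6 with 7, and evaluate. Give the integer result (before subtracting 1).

98040

i=0: 6 = 2^2 + 2 (b=2); 2→3: 3^3 + 3 = 30; 30−1 = 29
i=1: 29 = 3^3 + 2 (b=3); 3→4: 4^4 + 2 = 258; 258−1 = 257
i=2: 257 = 4^4 + 1 (b=4); 4→5: 5^5 + 1 = 3126; 3126−1 = 3125
i=3: 3125 = 5^5 (b=5); 5→6: 6^6 = 46656; 46656−1 = 46655
i=4: 46655 = 5·6^5 + 5·6^4 + 5·6^3 + 5·6^2 + 5·6 + 5 (b=6); 6→7: 5·7^5 + 5·7^4 + 5·7^3 + 5·7^2 + 5·7 + 5 = 98040; 98040−1 = 98039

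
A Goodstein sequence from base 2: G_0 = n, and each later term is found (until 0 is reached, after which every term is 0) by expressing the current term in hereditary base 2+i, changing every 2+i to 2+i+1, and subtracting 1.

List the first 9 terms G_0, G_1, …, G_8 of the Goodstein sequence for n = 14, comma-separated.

14, 110, 1281, 18750, 326591, 5862840, 134404971, 3487116548, 100000555551

(0) 14|_2 = 2^(2 + 1) + 2^2 + 2 ↦ 3^(3 + 1) + 3^3 + 3|_3 = 111 ⇒ 110
(1) 110|_3 = 3^(3 + 1) + 3^3 + 2 ↦ 4^(4 + 1) + 4^4 + 2|_4 = 1282 ⇒ 1281
(2) 1281|_4 = 4^(4 + 1) + 4^4 + 1 ↦ 5^(5 + 1) + 5^5 + 1|_5 = 18751 ⇒ 18750
(3) 18750|_5 = 5^(5 + 1) + 5^5 ↦ 6^(6 + 1) + 6^6|_6 = 326592 ⇒ 326591
(4) 326591|_6 = 6^(6 + 1) + 5·6^5 + 5·6^4 + 5·6^3 + 5·6^2 + 5·6 + 5 ↦ 7^(7 + 1) + 5·7^5 + 5·7^4 + 5·7^3 + 5·7^2 + 5·7 + 5|_7 = 5862841 ⇒ 5862840
(5) 5862840|_7 = 7^(7 + 1) + 5·7^5 + 5·7^4 + 5·7^3 + 5·7^2 + 5·7 + 4 ↦ 8^(8 + 1) + 5·8^5 + 5·8^4 + 5·8^3 + 5·8^2 + 5·8 + 4|_8 = 134404972 ⇒ 134404971
(6) 134404971|_8 = 8^(8 + 1) + 5·8^5 + 5·8^4 + 5·8^3 + 5·8^2 + 5·8 + 3 ↦ 9^(9 + 1) + 5·9^5 + 5·9^4 + 5·9^3 + 5·9^2 + 5·9 + 3|_9 = 3487116549 ⇒ 3487116548
(7) 3487116548|_9 = 9^(9 + 1) + 5·9^5 + 5·9^4 + 5·9^3 + 5·9^2 + 5·9 + 2 ↦ 10^(10 + 1) + 5·10^5 + 5·10^4 + 5·10^3 + 5·10^2 + 5·10 + 2|_10 = 100000555552 ⇒ 100000555551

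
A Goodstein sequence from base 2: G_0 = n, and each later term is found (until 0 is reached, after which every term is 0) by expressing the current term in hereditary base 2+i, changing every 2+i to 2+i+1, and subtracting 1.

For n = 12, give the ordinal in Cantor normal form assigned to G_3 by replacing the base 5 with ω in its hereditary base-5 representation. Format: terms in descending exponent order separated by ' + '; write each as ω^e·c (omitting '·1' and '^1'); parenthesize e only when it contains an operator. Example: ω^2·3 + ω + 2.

G_0 = 12. HB_2(12) = 2^(2 + 1) + 2^2. Bump = 108. G_1 = 107.
G_1 = 107. HB_3(107) = 3^(3 + 1) + 2·3^2 + 2·3 + 2. Bump = 1066. G_2 = 1065.
G_2 = 1065. HB_4(1065) = 4^(4 + 1) + 2·4^2 + 2·4 + 1. Bump = 15686. G_3 = 15685.

ω^(ω + 1) + ω^2·2 + ω·2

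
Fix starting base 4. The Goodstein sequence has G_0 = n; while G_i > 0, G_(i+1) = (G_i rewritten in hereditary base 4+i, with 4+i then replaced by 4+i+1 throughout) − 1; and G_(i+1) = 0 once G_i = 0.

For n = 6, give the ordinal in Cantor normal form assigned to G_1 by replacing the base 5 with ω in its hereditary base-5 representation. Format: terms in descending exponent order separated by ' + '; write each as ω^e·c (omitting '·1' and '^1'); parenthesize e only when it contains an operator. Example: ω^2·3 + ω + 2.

6 —HB4→ 4 + 2 —bump→ 5 + 2 = 7 —(−1)→ 6
6 —HB5→ 5 + 1 —bump→ 6 + 1 = 7 —(−1)→ 6

ω + 1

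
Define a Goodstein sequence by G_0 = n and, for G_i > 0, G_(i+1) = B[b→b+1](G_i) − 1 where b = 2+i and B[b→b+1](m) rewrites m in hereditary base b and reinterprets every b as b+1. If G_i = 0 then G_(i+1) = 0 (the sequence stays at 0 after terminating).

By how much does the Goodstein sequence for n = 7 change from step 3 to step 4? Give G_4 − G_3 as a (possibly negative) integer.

43530

[0] 7 ≡ 2^2 + 2 + 1 (base 2). Lift 3: 31. −1: 30.
[1] 30 ≡ 3^3 + 3 (base 3). Lift 4: 260. −1: 259.
[2] 259 ≡ 4^4 + 3 (base 4). Lift 5: 3128. −1: 3127.
[3] 3127 ≡ 5^5 + 2 (base 5). Lift 6: 46658. −1: 46657.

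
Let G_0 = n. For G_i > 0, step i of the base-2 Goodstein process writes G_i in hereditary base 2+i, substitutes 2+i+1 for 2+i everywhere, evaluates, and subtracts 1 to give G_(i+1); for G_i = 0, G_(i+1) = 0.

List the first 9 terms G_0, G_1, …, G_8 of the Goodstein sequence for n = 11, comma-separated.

11, 84, 1027, 15627, 279937, 5764801, 134217727, 2749609302, 70077777775

G_0 = 11. HB_2(11) = 2^(2 + 1) + 2 + 1. Bump = 85. G_1 = 84.
G_1 = 84. HB_3(84) = 3^(3 + 1) + 3. Bump = 1028. G_2 = 1027.
G_2 = 1027. HB_4(1027) = 4^(4 + 1) + 3. Bump = 15628. G_3 = 15627.
G_3 = 15627. HB_5(15627) = 5^(5 + 1) + 2. Bump = 279938. G_4 = 279937.
G_4 = 279937. HB_6(279937) = 6^(6 + 1) + 1. Bump = 5764802. G_5 = 5764801.
G_5 = 5764801. HB_7(5764801) = 7^(7 + 1). Bump = 134217728. G_6 = 134217727.
G_6 = 134217727. HB_8(134217727) = 7·8^8 + 7·8^7 + 7·8^6 + 7·8^5 + 7·8^4 + 7·8^3 + 7·8^2 + 7·8 + 7. Bump = 2749609303. G_7 = 2749609302.
G_7 = 2749609302. HB_9(2749609302) = 7·9^9 + 7·9^7 + 7·9^6 + 7·9^5 + 7·9^4 + 7·9^3 + 7·9^2 + 7·9 + 6. Bump = 70077777776. G_8 = 70077777775.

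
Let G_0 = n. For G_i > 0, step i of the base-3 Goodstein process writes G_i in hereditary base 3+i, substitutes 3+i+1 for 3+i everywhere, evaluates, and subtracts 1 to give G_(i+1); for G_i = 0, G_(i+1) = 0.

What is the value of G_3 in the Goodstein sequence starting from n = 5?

step 0: 5 = 3 + 2; sub 4 for 3: 4 + 2; = 6; G_1 = 6−1 = 5
step 1: 5 = 4 + 1; sub 5 for 4: 5 + 1; = 6; G_2 = 6−1 = 5
step 2: 5 = 5; sub 6 for 5: 6; = 6; G_3 = 6−1 = 5
step 3: 5 = 5; sub 7 for 6: 5; = 5; G_4 = 5−1 = 4

5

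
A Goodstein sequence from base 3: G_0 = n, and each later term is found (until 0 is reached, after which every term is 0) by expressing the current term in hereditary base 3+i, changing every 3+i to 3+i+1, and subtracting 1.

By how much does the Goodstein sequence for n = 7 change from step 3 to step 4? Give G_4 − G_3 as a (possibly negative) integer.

0

7 —HB3→ 2·3 + 1 —bump→ 2·4 + 1 = 9 —(−1)→ 8
8 —HB4→ 2·4 —bump→ 2·5 = 10 —(−1)→ 9
9 —HB5→ 5 + 4 —bump→ 6 + 4 = 10 —(−1)→ 9
9 —HB6→ 6 + 3 —bump→ 7 + 3 = 10 —(−1)→ 9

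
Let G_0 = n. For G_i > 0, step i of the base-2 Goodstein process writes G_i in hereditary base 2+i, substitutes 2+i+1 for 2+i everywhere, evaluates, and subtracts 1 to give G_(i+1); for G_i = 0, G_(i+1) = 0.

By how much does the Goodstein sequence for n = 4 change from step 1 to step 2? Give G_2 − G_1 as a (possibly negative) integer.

15

4 —HB2→ 2^2 —bump→ 3^3 = 27 —(−1)→ 26
26 —HB3→ 2·3^2 + 2·3 + 2 —bump→ 2·4^2 + 2·4 + 2 = 42 —(−1)→ 41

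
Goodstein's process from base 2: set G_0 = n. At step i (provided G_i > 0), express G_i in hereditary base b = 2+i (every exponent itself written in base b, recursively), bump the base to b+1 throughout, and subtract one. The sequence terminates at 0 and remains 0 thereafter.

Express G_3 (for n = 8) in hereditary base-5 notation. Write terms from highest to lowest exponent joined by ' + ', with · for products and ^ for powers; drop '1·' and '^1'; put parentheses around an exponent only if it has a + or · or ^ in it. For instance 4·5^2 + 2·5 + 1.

2·5^5 + 2·5^2 + 2·5

step 0: 8 = 2^(2 + 1); sub 3 for 2: 3^(3 + 1); = 81; G_1 = 81−1 = 80
step 1: 80 = 2·3^3 + 2·3^2 + 2·3 + 2; sub 4 for 3: 2·4^4 + 2·4^2 + 2·4 + 2; = 554; G_2 = 554−1 = 553
step 2: 553 = 2·4^4 + 2·4^2 + 2·4 + 1; sub 5 for 4: 2·5^5 + 2·5^2 + 2·5 + 1; = 6311; G_3 = 6311−1 = 6310
step 3: 6310 = 2·5^5 + 2·5^2 + 2·5; sub 6 for 5: 2·6^6 + 2·6^2 + 2·6; = 93396; G_4 = 93396−1 = 93395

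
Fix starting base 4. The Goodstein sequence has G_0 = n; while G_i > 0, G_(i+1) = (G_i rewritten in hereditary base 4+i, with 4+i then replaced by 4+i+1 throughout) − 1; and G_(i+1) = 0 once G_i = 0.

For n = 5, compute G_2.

step 0: 5 = 4 + 1; sub 5 for 4: 5 + 1; = 6; G_1 = 6−1 = 5
step 1: 5 = 5; sub 6 for 5: 6; = 6; G_2 = 6−1 = 5

5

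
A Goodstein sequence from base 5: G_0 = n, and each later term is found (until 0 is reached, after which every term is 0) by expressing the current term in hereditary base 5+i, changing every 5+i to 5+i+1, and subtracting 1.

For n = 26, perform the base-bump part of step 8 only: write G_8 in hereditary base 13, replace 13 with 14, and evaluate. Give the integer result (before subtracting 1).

84

26 —HB5→ 5^2 + 1 —bump→ 6^2 + 1 = 37 —(−1)→ 36
36 —HB6→ 6^2 —bump→ 7^2 = 49 —(−1)→ 48
48 —HB7→ 6·7 + 6 —bump→ 6·8 + 6 = 54 —(−1)→ 53
53 —HB8→ 6·8 + 5 —bump→ 6·9 + 5 = 59 —(−1)→ 58
58 —HB9→ 6·9 + 4 —bump→ 6·10 + 4 = 64 —(−1)→ 63
63 —HB10→ 6·10 + 3 —bump→ 6·11 + 3 = 69 —(−1)→ 68
68 —HB11→ 6·11 + 2 —bump→ 6·12 + 2 = 74 —(−1)→ 73
73 —HB12→ 6·12 + 1 —bump→ 6·13 + 1 = 79 —(−1)→ 78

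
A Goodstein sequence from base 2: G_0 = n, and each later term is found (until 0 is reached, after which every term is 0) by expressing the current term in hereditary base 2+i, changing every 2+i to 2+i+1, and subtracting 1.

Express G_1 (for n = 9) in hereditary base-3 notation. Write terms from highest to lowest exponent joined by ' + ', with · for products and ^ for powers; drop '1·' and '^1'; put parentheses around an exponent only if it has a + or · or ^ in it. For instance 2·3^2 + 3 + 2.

3^(3 + 1)

[0] 9 ≡ 2^(2 + 1) + 1 (base 2). Lift 3: 82. −1: 81.
[1] 81 ≡ 3^(3 + 1) (base 3). Lift 4: 1024. −1: 1023.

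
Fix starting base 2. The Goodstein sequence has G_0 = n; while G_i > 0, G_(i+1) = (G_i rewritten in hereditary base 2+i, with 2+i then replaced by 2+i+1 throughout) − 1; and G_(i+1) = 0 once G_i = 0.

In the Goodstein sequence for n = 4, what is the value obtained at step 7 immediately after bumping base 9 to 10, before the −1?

[0] 4 ≡ 2^2 (base 2). Lift 3: 27. −1: 26.
[1] 26 ≡ 2·3^2 + 2·3 + 2 (base 3). Lift 4: 42. −1: 41.
[2] 41 ≡ 2·4^2 + 2·4 + 1 (base 4). Lift 5: 61. −1: 60.
[3] 60 ≡ 2·5^2 + 2·5 (base 5). Lift 6: 84. −1: 83.
[4] 83 ≡ 2·6^2 + 6 + 5 (base 6). Lift 7: 110. −1: 109.
[5] 109 ≡ 2·7^2 + 7 + 4 (base 7). Lift 8: 140. −1: 139.
[6] 139 ≡ 2·8^2 + 8 + 3 (base 8). Lift 9: 174. −1: 173.
[7] 173 ≡ 2·9^2 + 9 + 2 (base 9). Lift 10: 212. −1: 211.

212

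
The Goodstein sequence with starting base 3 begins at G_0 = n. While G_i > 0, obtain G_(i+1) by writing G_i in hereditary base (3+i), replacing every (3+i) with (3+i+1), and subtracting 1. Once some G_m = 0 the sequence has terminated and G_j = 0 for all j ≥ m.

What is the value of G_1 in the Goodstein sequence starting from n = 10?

step 0: 10 = 3^2 + 1; sub 4 for 3: 4^2 + 1; = 17; G_1 = 17−1 = 16
step 1: 16 = 4^2; sub 5 for 4: 5^2; = 25; G_2 = 25−1 = 24

16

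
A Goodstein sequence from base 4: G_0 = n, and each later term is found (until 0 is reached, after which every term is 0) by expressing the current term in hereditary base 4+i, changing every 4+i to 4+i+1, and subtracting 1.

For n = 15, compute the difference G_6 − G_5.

i=0: 15 = 3·4 + 3 (b=4); 4→5: 3·5 + 3 = 18; 18−1 = 17
i=1: 17 = 3·5 + 2 (b=5); 5→6: 3·6 + 2 = 20; 20−1 = 19
i=2: 19 = 3·6 + 1 (b=6); 6→7: 3·7 + 1 = 22; 22−1 = 21
i=3: 21 = 3·7 (b=7); 7→8: 3·8 = 24; 24−1 = 23
i=4: 23 = 2·8 + 7 (b=8); 8→9: 2·9 + 7 = 25; 25−1 = 24
i=5: 24 = 2·9 + 6 (b=9); 9→10: 2·10 + 6 = 26; 26−1 = 25

1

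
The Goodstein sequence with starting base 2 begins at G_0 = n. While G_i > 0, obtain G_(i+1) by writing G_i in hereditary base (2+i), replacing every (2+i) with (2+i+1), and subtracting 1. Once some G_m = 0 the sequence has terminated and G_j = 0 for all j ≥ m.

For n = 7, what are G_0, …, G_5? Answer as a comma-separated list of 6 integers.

7, 30, 259, 3127, 46657, 823543

[0] 7 ≡ 2^2 + 2 + 1 (base 2). Lift 3: 31. −1: 30.
[1] 30 ≡ 3^3 + 3 (base 3). Lift 4: 260. −1: 259.
[2] 259 ≡ 4^4 + 3 (base 4). Lift 5: 3128. −1: 3127.
[3] 3127 ≡ 5^5 + 2 (base 5). Lift 6: 46658. −1: 46657.
[4] 46657 ≡ 6^6 + 1 (base 6). Lift 7: 823544. −1: 823543.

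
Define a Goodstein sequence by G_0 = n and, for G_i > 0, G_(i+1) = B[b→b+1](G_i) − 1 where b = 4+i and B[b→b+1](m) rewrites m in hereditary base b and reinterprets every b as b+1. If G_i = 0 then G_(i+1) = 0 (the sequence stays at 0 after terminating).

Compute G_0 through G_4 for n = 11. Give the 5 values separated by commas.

(0) 11|_4 = 2·4 + 3 ↦ 2·5 + 3|_5 = 13 ⇒ 12
(1) 12|_5 = 2·5 + 2 ↦ 2·6 + 2|_6 = 14 ⇒ 13
(2) 13|_6 = 2·6 + 1 ↦ 2·7 + 1|_7 = 15 ⇒ 14
(3) 14|_7 = 2·7 ↦ 2·8|_8 = 16 ⇒ 15

11, 12, 13, 14, 15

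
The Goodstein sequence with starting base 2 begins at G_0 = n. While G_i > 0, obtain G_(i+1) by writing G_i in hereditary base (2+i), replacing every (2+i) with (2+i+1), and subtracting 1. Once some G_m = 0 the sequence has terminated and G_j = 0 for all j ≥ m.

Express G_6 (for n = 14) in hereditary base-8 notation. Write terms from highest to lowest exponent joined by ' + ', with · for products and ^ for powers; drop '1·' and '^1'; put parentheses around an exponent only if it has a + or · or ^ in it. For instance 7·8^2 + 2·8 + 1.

step 0: 14 = 2^(2 + 1) + 2^2 + 2; sub 3 for 2: 3^(3 + 1) + 3^3 + 3; = 111; G_1 = 111−1 = 110
step 1: 110 = 3^(3 + 1) + 3^3 + 2; sub 4 for 3: 4^(4 + 1) + 4^4 + 2; = 1282; G_2 = 1282−1 = 1281
step 2: 1281 = 4^(4 + 1) + 4^4 + 1; sub 5 for 4: 5^(5 + 1) + 5^5 + 1; = 18751; G_3 = 18751−1 = 18750
step 3: 18750 = 5^(5 + 1) + 5^5; sub 6 for 5: 6^(6 + 1) + 6^6; = 326592; G_4 = 326592−1 = 326591
step 4: 326591 = 6^(6 + 1) + 5·6^5 + 5·6^4 + 5·6^3 + 5·6^2 + 5·6 + 5; sub 7 for 6: 7^(7 + 1) + 5·7^5 + 5·7^4 + 5·7^3 + 5·7^2 + 5·7 + 5; = 5862841; G_5 = 5862841−1 = 5862840
step 5: 5862840 = 7^(7 + 1) + 5·7^5 + 5·7^4 + 5·7^3 + 5·7^2 + 5·7 + 4; sub 8 for 7: 8^(8 + 1) + 5·8^5 + 5·8^4 + 5·8^3 + 5·8^2 + 5·8 + 4; = 134404972; G_6 = 134404972−1 = 134404971
step 6: 134404971 = 8^(8 + 1) + 5·8^5 + 5·8^4 + 5·8^3 + 5·8^2 + 5·8 + 3; sub 9 for 8: 9^(9 + 1) + 5·9^5 + 5·9^4 + 5·9^3 + 5·9^2 + 5·9 + 3; = 3487116549; G_7 = 3487116549−1 = 3487116548

8^(8 + 1) + 5·8^5 + 5·8^4 + 5·8^3 + 5·8^2 + 5·8 + 3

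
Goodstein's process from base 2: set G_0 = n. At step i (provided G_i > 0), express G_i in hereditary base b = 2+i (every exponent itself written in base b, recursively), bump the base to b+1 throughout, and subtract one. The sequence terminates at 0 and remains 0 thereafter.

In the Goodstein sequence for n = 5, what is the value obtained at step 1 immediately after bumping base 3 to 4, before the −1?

[0] 5 ≡ 2^2 + 1 (base 2). Lift 3: 28. −1: 27.
[1] 27 ≡ 3^3 (base 3). Lift 4: 256. −1: 255.

256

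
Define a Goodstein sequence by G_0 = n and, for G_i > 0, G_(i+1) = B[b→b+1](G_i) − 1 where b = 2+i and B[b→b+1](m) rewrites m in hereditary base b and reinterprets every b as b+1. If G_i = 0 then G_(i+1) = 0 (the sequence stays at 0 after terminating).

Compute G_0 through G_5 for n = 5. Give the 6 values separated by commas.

base 2: 5 = 2^2 + 1; at 3: 3^3 + 1 = 28; next = 27
base 3: 27 = 3^3; at 4: 4^4 = 256; next = 255
base 4: 255 = 3·4^3 + 3·4^2 + 3·4 + 3; at 5: 3·5^3 + 3·5^2 + 3·5 + 3 = 468; next = 467
base 5: 467 = 3·5^3 + 3·5^2 + 3·5 + 2; at 6: 3·6^3 + 3·6^2 + 3·6 + 2 = 776; next = 775
base 6: 775 = 3·6^3 + 3·6^2 + 3·6 + 1; at 7: 3·7^3 + 3·7^2 + 3·7 + 1 = 1198; next = 1197

5, 27, 255, 467, 775, 1197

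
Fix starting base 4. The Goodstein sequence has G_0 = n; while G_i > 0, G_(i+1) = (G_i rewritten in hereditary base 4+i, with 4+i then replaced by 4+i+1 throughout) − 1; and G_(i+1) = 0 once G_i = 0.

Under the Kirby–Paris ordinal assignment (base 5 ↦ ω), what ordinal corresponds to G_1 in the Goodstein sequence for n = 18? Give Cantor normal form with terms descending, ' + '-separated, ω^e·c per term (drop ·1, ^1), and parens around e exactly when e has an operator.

ω^2 + 1

[0] 18 ≡ 4^2 + 2 (base 4). Lift 5: 27. −1: 26.
[1] 26 ≡ 5^2 + 1 (base 5). Lift 6: 37. −1: 36.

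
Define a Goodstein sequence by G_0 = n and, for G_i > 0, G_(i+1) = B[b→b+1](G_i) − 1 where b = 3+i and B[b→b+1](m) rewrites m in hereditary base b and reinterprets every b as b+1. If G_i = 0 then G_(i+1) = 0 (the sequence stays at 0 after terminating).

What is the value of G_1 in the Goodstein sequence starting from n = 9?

G_0 = 9. HB_3(9) = 3^2. Bump = 16. G_1 = 15.
G_1 = 15. HB_4(15) = 3·4 + 3. Bump = 18. G_2 = 17.

15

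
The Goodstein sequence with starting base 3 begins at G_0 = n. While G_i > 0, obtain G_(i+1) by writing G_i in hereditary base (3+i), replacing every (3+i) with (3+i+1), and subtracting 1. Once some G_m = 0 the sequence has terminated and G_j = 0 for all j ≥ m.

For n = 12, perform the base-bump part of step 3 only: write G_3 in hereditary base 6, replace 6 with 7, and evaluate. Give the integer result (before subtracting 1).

50

(0) 12|_3 = 3^2 + 3 ↦ 4^2 + 4|_4 = 20 ⇒ 19
(1) 19|_4 = 4^2 + 3 ↦ 5^2 + 3|_5 = 28 ⇒ 27
(2) 27|_5 = 5^2 + 2 ↦ 6^2 + 2|_6 = 38 ⇒ 37
(3) 37|_6 = 6^2 + 1 ↦ 7^2 + 1|_7 = 50 ⇒ 49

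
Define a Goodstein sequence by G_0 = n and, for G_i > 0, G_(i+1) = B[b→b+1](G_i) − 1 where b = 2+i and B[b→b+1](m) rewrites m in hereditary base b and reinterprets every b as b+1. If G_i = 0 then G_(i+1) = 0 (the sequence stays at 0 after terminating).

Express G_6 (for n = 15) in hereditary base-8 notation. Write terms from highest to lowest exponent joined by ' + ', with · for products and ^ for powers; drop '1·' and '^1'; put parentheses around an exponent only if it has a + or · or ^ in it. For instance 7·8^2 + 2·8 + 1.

8^(8 + 1) + 7·8^7 + 7·8^6 + 7·8^5 + 7·8^4 + 7·8^3 + 7·8^2 + 7·8 + 7

[0] 15 ≡ 2^(2 + 1) + 2^2 + 2 + 1 (base 2). Lift 3: 112. −1: 111.
[1] 111 ≡ 3^(3 + 1) + 3^3 + 3 (base 3). Lift 4: 1284. −1: 1283.
[2] 1283 ≡ 4^(4 + 1) + 4^4 + 3 (base 4). Lift 5: 18753. −1: 18752.
[3] 18752 ≡ 5^(5 + 1) + 5^5 + 2 (base 5). Lift 6: 326594. −1: 326593.
[4] 326593 ≡ 6^(6 + 1) + 6^6 + 1 (base 6). Lift 7: 6588345. −1: 6588344.
[5] 6588344 ≡ 7^(7 + 1) + 7^7 (base 7). Lift 8: 150994944. −1: 150994943.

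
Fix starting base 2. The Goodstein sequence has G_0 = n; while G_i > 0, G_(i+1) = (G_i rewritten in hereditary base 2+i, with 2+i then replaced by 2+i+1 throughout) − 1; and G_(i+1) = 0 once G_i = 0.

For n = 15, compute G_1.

G_0=15  [base 2] 2^(2 + 1) + 2^2 + 2 + 1  →[2↦3]→  3^(3 + 1) + 3^3 + 3 + 1 = 112  −1 ⇒ G_1=111
G_1=111  [base 3] 3^(3 + 1) + 3^3 + 3  →[3↦4]→  4^(4 + 1) + 4^4 + 4 = 1284  −1 ⇒ G_2=1283

111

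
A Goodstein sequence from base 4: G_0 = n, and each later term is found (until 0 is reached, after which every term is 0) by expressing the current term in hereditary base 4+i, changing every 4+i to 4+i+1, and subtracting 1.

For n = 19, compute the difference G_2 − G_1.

10

i=0: 19 = 4^2 + 3 (b=4); 4→5: 5^2 + 3 = 28; 28−1 = 27
i=1: 27 = 5^2 + 2 (b=5); 5→6: 6^2 + 2 = 38; 38−1 = 37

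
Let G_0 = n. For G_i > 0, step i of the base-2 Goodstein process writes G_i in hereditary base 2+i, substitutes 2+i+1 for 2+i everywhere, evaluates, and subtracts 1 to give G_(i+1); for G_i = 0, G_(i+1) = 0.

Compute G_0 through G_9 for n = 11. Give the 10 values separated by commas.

G_0 = 11. HB_2(11) = 2^(2 + 1) + 2 + 1. Bump = 85. G_1 = 84.
G_1 = 84. HB_3(84) = 3^(3 + 1) + 3. Bump = 1028. G_2 = 1027.
G_2 = 1027. HB_4(1027) = 4^(4 + 1) + 3. Bump = 15628. G_3 = 15627.
G_3 = 15627. HB_5(15627) = 5^(5 + 1) + 2. Bump = 279938. G_4 = 279937.
G_4 = 279937. HB_6(279937) = 6^(6 + 1) + 1. Bump = 5764802. G_5 = 5764801.
G_5 = 5764801. HB_7(5764801) = 7^(7 + 1). Bump = 134217728. G_6 = 134217727.
G_6 = 134217727. HB_8(134217727) = 7·8^8 + 7·8^7 + 7·8^6 + 7·8^5 + 7·8^4 + 7·8^3 + 7·8^2 + 7·8 + 7. Bump = 2749609303. G_7 = 2749609302.
G_7 = 2749609302. HB_9(2749609302) = 7·9^9 + 7·9^7 + 7·9^6 + 7·9^5 + 7·9^4 + 7·9^3 + 7·9^2 + 7·9 + 6. Bump = 70077777776. G_8 = 70077777775.
G_8 = 70077777775. HB_10(70077777775) = 7·10^10 + 7·10^7 + 7·10^6 + 7·10^5 + 7·10^4 + 7·10^3 + 7·10^2 + 7·10 + 5. Bump = 1997331745491. G_9 = 1997331745490.

11, 84, 1027, 15627, 279937, 5764801, 134217727, 2749609302, 70077777775, 1997331745490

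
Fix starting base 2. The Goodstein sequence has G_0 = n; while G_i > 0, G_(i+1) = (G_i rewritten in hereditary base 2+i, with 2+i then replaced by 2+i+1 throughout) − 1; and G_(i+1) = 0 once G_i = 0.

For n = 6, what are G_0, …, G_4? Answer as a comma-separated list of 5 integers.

6 —HB2→ 2^2 + 2 —bump→ 3^3 + 3 = 30 —(−1)→ 29
29 —HB3→ 3^3 + 2 —bump→ 4^4 + 2 = 258 —(−1)→ 257
257 —HB4→ 4^4 + 1 —bump→ 5^5 + 1 = 3126 —(−1)→ 3125
3125 —HB5→ 5^5 —bump→ 6^6 = 46656 —(−1)→ 46655

6, 29, 257, 3125, 46655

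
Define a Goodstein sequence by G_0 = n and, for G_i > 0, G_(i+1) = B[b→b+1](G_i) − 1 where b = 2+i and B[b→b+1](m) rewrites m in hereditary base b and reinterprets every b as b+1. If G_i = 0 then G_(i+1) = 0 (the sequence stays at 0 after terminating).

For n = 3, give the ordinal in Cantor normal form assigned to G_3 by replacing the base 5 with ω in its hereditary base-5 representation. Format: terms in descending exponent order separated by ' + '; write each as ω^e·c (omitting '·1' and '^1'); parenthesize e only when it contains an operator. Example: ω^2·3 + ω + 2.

2

base 2: 3 = 2 + 1; at 3: 3 + 1 = 4; next = 3
base 3: 3 = 3; at 4: 4 = 4; next = 3
base 4: 3 = 3; at 5: 3 = 3; next = 2
base 5: 2 = 2; at 6: 2 = 2; next = 1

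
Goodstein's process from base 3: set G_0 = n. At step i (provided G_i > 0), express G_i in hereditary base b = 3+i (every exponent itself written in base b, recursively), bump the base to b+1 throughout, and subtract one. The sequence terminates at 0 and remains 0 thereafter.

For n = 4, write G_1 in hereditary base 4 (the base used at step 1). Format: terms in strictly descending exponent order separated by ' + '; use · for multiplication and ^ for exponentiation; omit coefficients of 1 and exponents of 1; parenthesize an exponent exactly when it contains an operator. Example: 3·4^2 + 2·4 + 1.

4 —HB3→ 3 + 1 —bump→ 4 + 1 = 5 —(−1)→ 4
4 —HB4→ 4 —bump→ 5 = 5 —(−1)→ 4

4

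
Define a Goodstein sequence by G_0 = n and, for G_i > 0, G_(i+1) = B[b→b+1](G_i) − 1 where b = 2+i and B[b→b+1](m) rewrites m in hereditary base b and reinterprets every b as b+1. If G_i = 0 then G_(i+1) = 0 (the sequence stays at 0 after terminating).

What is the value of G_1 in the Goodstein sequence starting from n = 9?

81

base 2: 9 = 2^(2 + 1) + 1; at 3: 3^(3 + 1) + 1 = 82; next = 81
base 3: 81 = 3^(3 + 1); at 4: 4^(4 + 1) = 1024; next = 1023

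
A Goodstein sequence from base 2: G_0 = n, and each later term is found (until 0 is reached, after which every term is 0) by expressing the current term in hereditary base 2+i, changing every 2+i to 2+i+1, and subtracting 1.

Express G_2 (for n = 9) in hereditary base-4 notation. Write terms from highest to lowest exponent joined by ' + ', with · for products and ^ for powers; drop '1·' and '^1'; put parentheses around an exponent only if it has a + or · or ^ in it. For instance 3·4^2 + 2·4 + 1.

3·4^4 + 3·4^3 + 3·4^2 + 3·4 + 3

9 —HB2→ 2^(2 + 1) + 1 —bump→ 3^(3 + 1) + 1 = 82 —(−1)→ 81
81 —HB3→ 3^(3 + 1) —bump→ 4^(4 + 1) = 1024 —(−1)→ 1023
1023 —HB4→ 3·4^4 + 3·4^3 + 3·4^2 + 3·4 + 3 —bump→ 3·5^5 + 3·5^3 + 3·5^2 + 3·5 + 3 = 9843 —(−1)→ 9842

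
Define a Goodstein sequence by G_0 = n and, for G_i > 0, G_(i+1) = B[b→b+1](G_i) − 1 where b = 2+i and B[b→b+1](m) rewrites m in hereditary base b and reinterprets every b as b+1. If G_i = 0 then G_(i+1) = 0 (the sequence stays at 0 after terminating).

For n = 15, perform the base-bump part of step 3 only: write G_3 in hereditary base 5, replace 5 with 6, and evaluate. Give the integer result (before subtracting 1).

326594

base 2: 15 = 2^(2 + 1) + 2^2 + 2 + 1; at 3: 3^(3 + 1) + 3^3 + 3 + 1 = 112; next = 111
base 3: 111 = 3^(3 + 1) + 3^3 + 3; at 4: 4^(4 + 1) + 4^4 + 4 = 1284; next = 1283
base 4: 1283 = 4^(4 + 1) + 4^4 + 3; at 5: 5^(5 + 1) + 5^5 + 3 = 18753; next = 18752
base 5: 18752 = 5^(5 + 1) + 5^5 + 2; at 6: 6^(6 + 1) + 6^6 + 2 = 326594; next = 326593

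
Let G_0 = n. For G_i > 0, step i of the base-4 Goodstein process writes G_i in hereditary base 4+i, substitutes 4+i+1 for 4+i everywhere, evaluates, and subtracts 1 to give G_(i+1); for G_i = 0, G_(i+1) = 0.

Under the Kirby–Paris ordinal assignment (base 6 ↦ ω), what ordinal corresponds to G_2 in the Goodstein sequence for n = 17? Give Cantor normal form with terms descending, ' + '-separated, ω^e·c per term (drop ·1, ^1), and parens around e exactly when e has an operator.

step 0: 17 = 4^2 + 1; sub 5 for 4: 5^2 + 1; = 26; G_1 = 26−1 = 25
step 1: 25 = 5^2; sub 6 for 5: 6^2; = 36; G_2 = 36−1 = 35
step 2: 35 = 5·6 + 5; sub 7 for 6: 5·7 + 5; = 40; G_3 = 40−1 = 39

ω·5 + 5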